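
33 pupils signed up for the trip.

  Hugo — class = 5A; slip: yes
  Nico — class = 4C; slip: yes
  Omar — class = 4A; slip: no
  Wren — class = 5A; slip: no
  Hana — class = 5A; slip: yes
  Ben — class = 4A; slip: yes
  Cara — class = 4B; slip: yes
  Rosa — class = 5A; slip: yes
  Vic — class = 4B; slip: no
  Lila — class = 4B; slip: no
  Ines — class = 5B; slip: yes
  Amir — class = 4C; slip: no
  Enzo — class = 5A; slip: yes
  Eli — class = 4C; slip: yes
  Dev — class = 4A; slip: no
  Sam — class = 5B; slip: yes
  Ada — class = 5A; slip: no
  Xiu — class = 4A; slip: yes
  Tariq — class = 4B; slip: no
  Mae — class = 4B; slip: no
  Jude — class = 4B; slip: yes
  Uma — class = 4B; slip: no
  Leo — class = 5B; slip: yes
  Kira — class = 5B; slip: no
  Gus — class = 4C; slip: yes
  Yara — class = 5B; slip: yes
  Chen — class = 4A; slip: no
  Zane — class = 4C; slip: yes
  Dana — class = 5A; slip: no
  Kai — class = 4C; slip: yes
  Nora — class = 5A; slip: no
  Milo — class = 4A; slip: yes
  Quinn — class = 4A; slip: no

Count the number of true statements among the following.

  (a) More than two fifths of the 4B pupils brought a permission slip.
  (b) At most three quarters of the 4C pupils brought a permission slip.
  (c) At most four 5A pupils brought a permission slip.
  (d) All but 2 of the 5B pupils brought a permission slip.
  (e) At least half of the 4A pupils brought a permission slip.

(a) 4B: |A| = 7, |A ∩ B| = 2; needs |A ∩ B| / |A| > 2/5 — false.
(b) 4C: |A| = 6, |A ∩ B| = 5; needs |A ∩ B| / |A| ≤ 3/4 — false.
(c) 5A: |A| = 8, |A ∩ B| = 4; needs |A ∩ B| ≤ 4 — true.
(d) 5B: |A| = 5, |A ∩ B| = 4; needs |A ∖ B| = 2 — false.
(e) 4A: |A| = 7, |A ∩ B| = 3; needs |A ∩ B| ≥ |A ∖ B| — false.

1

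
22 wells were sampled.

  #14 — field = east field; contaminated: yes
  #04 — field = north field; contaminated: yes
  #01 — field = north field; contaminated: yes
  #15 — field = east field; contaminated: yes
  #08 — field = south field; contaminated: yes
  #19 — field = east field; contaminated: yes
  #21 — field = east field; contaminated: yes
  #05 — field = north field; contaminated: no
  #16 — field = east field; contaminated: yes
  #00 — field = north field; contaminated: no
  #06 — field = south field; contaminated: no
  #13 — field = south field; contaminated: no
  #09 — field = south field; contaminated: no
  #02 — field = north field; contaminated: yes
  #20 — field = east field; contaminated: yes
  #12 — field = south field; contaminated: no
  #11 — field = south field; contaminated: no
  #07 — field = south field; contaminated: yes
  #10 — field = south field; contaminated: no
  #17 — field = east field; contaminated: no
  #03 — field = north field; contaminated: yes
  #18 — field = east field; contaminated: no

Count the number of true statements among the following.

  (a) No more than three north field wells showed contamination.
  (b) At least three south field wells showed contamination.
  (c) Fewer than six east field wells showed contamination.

0

(a) north field: |A| = 6, |A ∩ B| = 4; needs |A ∩ B| ≤ 3 — false.
(b) south field: |A| = 8, |A ∩ B| = 2; needs |A ∩ B| ≥ 3 — false.
(c) east field: |A| = 8, |A ∩ B| = 6; needs |A ∩ B| < 6 — false.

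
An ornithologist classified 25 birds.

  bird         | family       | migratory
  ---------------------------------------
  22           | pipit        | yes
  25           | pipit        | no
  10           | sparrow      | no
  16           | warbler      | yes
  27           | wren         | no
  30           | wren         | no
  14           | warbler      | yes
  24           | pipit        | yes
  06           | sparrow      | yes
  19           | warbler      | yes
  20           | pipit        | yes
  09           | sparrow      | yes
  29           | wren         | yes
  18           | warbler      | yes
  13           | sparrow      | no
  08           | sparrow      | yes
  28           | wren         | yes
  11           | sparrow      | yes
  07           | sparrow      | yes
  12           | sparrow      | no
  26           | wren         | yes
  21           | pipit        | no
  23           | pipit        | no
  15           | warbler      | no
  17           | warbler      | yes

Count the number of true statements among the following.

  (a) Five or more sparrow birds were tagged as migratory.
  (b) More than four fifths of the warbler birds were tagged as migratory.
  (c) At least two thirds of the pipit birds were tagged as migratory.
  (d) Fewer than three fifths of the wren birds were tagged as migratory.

(a) sparrow: |A| = 8, |A ∩ B| = 5; needs |A ∩ B| ≥ 5 — true.
(b) warbler: |A| = 6, |A ∩ B| = 5; needs |A ∩ B| / |A| > 4/5 — true.
(c) pipit: |A| = 6, |A ∩ B| = 3; needs |A ∩ B| / |A| ≥ 2/3 — false.
(d) wren: |A| = 5, |A ∩ B| = 3; needs |A ∩ B| / |A| < 3/5 — false.

2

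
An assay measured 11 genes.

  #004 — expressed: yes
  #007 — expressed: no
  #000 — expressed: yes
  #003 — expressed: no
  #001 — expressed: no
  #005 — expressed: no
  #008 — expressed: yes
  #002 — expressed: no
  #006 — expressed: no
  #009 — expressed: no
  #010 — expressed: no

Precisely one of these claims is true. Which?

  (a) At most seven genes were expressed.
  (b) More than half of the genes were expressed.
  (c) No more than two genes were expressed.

(a)

|A| = 11, |A ∩ B| = 3, |A ∖ B| = 8.
(a) requires |A ∩ B| ≤ 7: true.
(b) requires |A ∩ B| > |A ∖ B|: false.
(c) requires |A ∩ B| ≤ 2: false.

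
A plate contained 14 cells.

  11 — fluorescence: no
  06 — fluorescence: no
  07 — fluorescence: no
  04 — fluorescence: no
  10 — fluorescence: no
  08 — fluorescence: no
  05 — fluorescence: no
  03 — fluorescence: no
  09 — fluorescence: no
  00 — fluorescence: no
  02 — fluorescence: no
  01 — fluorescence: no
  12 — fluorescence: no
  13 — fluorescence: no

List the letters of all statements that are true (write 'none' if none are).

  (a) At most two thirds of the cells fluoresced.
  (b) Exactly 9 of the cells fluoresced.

|A| = 14, |A ∩ B| = 0, |A ∖ B| = 14.
(a) |A ∩ B| / |A| ≤ 2/3: holds.
(b) |A ∩ B| = 9: fails.

(a)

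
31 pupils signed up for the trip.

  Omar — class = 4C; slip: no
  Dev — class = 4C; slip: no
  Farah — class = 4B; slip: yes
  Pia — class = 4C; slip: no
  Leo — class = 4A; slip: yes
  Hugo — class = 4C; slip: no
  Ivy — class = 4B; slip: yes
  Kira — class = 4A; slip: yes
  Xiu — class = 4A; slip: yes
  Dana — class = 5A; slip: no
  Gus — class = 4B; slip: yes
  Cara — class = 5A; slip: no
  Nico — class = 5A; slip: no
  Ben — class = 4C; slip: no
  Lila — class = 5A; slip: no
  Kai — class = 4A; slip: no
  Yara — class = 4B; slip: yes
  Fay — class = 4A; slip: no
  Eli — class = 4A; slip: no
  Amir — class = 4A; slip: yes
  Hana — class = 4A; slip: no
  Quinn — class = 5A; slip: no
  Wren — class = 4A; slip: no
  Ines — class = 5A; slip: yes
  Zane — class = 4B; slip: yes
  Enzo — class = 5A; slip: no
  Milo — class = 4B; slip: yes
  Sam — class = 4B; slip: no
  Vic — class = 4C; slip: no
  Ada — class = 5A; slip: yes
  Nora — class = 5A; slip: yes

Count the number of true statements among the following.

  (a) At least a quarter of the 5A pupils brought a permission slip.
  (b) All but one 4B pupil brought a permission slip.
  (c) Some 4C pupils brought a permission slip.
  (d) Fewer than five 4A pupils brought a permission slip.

3

(a) 5A: |A| = 9, |A ∩ B| = 3; needs |A ∩ B| / |A| ≥ 1/4 — true.
(b) 4B: |A| = 7, |A ∩ B| = 6; needs |A ∖ B| = 1 — true.
(c) 4C: |A| = 6, |A ∩ B| = 0; needs A ∩ B ≠ ∅ (|A ∩ B| ≥ 1) — false.
(d) 4A: |A| = 9, |A ∩ B| = 4; needs |A ∩ B| < 5 — true.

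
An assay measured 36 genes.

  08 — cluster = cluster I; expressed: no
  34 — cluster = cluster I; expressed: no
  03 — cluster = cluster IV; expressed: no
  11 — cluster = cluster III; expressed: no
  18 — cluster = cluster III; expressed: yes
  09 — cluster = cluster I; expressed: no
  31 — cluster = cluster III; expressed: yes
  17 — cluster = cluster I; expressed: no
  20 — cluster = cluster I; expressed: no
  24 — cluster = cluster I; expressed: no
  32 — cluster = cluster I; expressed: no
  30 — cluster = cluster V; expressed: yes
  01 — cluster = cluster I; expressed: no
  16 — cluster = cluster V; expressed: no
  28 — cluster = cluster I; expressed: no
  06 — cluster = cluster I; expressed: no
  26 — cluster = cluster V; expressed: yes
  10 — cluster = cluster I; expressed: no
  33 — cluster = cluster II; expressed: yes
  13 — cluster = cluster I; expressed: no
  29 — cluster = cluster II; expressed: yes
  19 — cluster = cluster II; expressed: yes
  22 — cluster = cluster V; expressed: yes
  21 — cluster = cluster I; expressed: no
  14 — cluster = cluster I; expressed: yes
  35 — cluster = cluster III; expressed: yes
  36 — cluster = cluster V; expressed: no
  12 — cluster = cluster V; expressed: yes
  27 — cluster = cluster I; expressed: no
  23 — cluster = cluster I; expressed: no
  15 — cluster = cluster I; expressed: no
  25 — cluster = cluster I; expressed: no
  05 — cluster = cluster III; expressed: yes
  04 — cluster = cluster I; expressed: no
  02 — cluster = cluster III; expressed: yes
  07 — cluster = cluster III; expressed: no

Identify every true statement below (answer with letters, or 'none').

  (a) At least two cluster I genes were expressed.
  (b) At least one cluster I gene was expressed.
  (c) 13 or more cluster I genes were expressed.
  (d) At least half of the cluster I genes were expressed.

(b)

|A| = 19, |A ∩ B| = 1, |A ∖ B| = 18.
(a) |A ∩ B| ≥ 2: fails.
(b) A ∩ B ≠ ∅ (|A ∩ B| ≥ 1): holds.
(c) |A ∩ B| ≥ 13: fails.
(d) |A ∩ B| ≥ |A ∖ B|: fails.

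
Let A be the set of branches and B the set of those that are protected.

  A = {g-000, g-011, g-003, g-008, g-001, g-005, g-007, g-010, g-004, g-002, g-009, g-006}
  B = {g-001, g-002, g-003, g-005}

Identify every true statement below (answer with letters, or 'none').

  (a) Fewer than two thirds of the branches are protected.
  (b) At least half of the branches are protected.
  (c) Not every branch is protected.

(a), (c)

|A| = 12, |A ∩ B| = 4, |A ∖ B| = 8.
(a) |A ∩ B| / |A| < 2/3: holds.
(b) |A ∩ B| ≥ |A ∖ B|: fails.
(c) A ⊄ B (|A ∖ B| ≥ 1): holds.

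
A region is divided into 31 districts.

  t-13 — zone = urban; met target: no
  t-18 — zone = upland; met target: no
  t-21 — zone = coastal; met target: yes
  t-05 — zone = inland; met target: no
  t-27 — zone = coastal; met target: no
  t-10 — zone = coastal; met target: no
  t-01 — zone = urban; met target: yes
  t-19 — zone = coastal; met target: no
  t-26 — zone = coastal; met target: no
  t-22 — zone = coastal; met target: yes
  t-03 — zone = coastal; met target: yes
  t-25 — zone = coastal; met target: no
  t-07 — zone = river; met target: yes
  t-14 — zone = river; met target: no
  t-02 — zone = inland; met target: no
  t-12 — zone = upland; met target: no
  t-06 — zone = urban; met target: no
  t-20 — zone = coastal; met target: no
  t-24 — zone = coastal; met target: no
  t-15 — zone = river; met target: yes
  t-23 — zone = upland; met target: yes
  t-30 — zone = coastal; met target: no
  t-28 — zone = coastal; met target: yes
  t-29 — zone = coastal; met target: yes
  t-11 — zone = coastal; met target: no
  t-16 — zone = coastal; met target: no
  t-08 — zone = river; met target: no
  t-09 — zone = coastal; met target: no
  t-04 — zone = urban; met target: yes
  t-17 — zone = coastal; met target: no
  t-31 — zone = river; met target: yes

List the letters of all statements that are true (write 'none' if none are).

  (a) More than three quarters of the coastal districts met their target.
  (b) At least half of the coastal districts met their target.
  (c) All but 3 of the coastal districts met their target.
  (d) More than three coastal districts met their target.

|A| = 17, |A ∩ B| = 5, |A ∖ B| = 12.
(a) |A ∩ B| / |A| > 3/4: fails.
(b) |A ∩ B| ≥ |A ∖ B|: fails.
(c) |A ∖ B| = 3: fails.
(d) |A ∩ B| > 3: holds.

(d)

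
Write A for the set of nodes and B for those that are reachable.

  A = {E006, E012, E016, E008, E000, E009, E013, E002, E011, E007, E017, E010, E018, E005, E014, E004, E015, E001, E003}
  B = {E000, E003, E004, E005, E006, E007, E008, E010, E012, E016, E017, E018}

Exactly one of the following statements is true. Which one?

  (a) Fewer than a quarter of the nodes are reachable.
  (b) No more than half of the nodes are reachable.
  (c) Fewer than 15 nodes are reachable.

(c)

|A| = 19, |A ∩ B| = 12, |A ∖ B| = 7.
(a) requires |A ∩ B| / |A| < 1/4: false.
(b) requires |A ∩ B| ≤ |A ∖ B|: false.
(c) requires |A ∩ B| < 15: true.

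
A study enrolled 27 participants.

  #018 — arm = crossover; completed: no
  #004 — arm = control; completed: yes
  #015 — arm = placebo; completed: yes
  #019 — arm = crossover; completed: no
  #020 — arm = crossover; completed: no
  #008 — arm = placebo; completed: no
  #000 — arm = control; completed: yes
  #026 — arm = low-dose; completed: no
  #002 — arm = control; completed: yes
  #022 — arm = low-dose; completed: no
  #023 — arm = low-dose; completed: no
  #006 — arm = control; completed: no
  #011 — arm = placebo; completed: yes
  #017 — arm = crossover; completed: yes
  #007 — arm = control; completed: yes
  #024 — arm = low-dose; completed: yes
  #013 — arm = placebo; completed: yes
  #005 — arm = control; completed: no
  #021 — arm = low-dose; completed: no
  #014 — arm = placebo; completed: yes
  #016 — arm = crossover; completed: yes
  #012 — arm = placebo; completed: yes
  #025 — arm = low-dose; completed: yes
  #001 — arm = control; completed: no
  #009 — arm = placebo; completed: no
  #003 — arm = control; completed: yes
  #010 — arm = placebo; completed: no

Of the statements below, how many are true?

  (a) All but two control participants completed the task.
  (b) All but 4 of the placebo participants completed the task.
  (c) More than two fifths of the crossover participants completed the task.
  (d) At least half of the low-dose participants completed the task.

(a) control: |A| = 8, |A ∩ B| = 5; needs |A ∖ B| = 2 — false.
(b) placebo: |A| = 8, |A ∩ B| = 5; needs |A ∖ B| = 4 — false.
(c) crossover: |A| = 5, |A ∩ B| = 2; needs |A ∩ B| / |A| > 2/5 — false.
(d) low-dose: |A| = 6, |A ∩ B| = 2; needs |A ∩ B| ≥ |A ∖ B| — false.

0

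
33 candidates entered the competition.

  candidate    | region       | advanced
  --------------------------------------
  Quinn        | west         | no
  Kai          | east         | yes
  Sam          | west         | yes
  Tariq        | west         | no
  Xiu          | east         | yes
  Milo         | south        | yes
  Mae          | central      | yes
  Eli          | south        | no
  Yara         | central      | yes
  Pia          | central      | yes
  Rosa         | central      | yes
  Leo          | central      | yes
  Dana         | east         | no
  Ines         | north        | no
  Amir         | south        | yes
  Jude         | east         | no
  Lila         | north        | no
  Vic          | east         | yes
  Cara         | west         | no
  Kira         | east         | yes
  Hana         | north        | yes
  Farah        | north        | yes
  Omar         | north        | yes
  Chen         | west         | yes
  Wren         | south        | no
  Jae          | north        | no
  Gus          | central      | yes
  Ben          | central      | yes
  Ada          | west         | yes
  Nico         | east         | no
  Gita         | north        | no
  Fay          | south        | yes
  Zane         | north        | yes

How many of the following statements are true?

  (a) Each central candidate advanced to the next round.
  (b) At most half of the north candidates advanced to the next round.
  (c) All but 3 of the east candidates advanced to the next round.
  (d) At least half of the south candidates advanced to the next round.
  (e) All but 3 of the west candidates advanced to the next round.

5

(a) central: |A| = 7, |A ∩ B| = 7; needs A ⊆ B, i.e. every element of A is in B (|A ∖ B| = 0) — true.
(b) north: |A| = 8, |A ∩ B| = 4; needs |A ∩ B| ≤ |A ∖ B| — true.
(c) east: |A| = 7, |A ∩ B| = 4; needs |A ∖ B| = 3 — true.
(d) south: |A| = 5, |A ∩ B| = 3; needs |A ∩ B| ≥ |A ∖ B| — true.
(e) west: |A| = 6, |A ∩ B| = 3; needs |A ∖ B| = 3 — true.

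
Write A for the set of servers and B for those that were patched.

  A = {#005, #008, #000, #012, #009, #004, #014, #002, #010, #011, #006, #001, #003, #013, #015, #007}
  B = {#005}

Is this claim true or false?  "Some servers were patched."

The determiner here denotes the relation: A ∩ B ≠ ∅ (|A ∩ B| ≥ 1).
|A| = 16, |A ∩ B| = 1, |A ∖ B| = 15.
So the statement is true.

True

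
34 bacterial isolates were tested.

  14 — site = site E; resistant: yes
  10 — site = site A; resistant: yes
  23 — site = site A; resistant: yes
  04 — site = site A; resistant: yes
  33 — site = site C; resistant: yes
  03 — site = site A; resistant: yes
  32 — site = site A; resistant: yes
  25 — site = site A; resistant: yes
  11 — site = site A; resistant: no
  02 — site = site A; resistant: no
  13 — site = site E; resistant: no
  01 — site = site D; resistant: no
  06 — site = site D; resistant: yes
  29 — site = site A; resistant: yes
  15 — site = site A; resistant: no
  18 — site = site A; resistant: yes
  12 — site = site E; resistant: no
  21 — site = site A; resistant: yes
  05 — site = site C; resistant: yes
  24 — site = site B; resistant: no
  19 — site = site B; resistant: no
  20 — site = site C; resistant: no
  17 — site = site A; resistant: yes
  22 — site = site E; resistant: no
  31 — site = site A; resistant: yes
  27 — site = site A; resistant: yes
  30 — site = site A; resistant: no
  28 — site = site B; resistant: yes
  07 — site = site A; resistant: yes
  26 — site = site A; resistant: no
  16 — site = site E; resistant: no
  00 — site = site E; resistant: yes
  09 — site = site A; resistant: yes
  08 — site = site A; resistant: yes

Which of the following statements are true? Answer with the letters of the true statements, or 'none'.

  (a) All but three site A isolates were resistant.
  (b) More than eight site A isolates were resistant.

(b)

|A| = 20, |A ∩ B| = 15, |A ∖ B| = 5.
(a) |A ∖ B| = 3: fails.
(b) |A ∩ B| > 8: holds.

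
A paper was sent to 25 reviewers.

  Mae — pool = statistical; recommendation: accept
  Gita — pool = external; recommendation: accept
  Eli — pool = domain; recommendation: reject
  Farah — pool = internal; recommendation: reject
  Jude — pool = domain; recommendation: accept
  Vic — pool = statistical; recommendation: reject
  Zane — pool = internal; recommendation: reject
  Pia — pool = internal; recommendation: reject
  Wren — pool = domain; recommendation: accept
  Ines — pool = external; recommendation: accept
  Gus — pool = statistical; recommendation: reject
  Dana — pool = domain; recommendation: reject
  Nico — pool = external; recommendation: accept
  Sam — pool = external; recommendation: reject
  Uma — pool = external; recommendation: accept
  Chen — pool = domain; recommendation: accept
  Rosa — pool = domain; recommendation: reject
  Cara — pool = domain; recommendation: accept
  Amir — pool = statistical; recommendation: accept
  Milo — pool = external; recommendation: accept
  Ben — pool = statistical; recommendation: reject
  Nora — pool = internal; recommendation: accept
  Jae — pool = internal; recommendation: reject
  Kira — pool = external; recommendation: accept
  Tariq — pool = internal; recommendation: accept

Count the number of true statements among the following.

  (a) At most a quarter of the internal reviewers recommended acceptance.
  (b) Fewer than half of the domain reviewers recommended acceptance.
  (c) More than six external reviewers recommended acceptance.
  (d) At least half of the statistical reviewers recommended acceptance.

(a) internal: |A| = 6, |A ∩ B| = 2; needs |A ∩ B| / |A| ≤ 1/4 — false.
(b) domain: |A| = 7, |A ∩ B| = 4; needs |A ∩ B| < |A ∖ B| — false.
(c) external: |A| = 7, |A ∩ B| = 6; needs |A ∩ B| > 6 — false.
(d) statistical: |A| = 5, |A ∩ B| = 2; needs |A ∩ B| ≥ |A ∖ B| — false.

0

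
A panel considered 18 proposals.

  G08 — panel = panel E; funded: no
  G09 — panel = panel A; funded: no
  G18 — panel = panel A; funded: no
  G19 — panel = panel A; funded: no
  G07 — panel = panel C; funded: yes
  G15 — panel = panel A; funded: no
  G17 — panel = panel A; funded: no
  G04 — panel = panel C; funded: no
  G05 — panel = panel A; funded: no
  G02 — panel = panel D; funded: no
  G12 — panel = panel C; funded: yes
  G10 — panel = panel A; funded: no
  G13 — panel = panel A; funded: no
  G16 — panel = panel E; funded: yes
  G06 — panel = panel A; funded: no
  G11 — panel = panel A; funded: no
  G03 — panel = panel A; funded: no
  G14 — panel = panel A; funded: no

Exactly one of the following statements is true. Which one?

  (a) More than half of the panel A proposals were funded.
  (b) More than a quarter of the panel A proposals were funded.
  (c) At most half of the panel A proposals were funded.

(c)

|A| = 12, |A ∩ B| = 0, |A ∖ B| = 12.
(a) requires |A ∩ B| > |A ∖ B|: false.
(b) requires |A ∩ B| / |A| > 1/4: false.
(c) requires |A ∩ B| ≤ |A ∖ B|: true.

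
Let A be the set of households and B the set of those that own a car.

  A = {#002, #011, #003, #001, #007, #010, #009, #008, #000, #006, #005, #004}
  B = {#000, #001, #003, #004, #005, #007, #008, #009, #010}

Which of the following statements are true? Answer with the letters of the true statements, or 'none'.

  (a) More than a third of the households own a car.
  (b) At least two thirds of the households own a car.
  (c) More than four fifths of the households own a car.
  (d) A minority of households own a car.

|A| = 12, |A ∩ B| = 9, |A ∖ B| = 3.
(a) |A ∩ B| / |A| > 1/3: holds.
(b) |A ∩ B| / |A| ≥ 2/3: holds.
(c) |A ∩ B| / |A| > 4/5: fails.
(d) |A ∩ B| < |A ∖ B|: fails.

(a), (b)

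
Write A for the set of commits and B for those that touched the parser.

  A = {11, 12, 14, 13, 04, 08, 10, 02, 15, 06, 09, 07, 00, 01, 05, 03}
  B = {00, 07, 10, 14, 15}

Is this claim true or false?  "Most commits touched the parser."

Truth condition: |A ∩ B| > |A ∖ B|.
|A| = 16, |A ∩ B| = 5, |A ∖ B| = 11.
5 < 11, so the statement is false.

False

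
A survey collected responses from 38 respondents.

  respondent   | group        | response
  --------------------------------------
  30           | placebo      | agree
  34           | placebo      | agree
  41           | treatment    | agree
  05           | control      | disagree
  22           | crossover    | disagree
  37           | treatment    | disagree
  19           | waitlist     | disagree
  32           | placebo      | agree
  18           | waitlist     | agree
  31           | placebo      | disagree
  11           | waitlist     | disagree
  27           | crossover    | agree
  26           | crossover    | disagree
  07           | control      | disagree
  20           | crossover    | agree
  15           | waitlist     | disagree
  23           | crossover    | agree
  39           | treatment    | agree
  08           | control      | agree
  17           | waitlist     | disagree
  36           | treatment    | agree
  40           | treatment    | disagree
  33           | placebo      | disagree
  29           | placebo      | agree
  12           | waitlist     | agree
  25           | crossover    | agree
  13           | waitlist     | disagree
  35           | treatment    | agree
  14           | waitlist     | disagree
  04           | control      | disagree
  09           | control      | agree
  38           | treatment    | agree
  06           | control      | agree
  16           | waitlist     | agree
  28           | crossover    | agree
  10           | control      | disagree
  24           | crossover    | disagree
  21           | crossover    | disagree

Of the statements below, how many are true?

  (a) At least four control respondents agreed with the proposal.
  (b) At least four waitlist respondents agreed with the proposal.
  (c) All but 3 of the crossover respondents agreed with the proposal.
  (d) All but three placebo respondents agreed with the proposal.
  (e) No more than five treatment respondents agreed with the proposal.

1

(a) control: |A| = 7, |A ∩ B| = 3; needs |A ∩ B| ≥ 4 — false.
(b) waitlist: |A| = 9, |A ∩ B| = 3; needs |A ∩ B| ≥ 4 — false.
(c) crossover: |A| = 9, |A ∩ B| = 5; needs |A ∖ B| = 3 — false.
(d) placebo: |A| = 6, |A ∩ B| = 4; needs |A ∖ B| = 3 — false.
(e) treatment: |A| = 7, |A ∩ B| = 5; needs |A ∩ B| ≤ 5 — true.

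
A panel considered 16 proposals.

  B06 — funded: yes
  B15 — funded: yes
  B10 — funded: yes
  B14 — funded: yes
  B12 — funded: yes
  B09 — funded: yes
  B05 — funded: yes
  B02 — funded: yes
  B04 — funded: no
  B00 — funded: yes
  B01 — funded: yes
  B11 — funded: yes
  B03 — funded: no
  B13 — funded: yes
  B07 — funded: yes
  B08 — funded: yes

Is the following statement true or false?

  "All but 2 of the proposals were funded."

True

Truth condition: |A ∖ B| = 2.
|A| = 16, |A ∩ B| = 14, |A ∖ B| = 2.
|A ∖ B| = 2, so the statement is true.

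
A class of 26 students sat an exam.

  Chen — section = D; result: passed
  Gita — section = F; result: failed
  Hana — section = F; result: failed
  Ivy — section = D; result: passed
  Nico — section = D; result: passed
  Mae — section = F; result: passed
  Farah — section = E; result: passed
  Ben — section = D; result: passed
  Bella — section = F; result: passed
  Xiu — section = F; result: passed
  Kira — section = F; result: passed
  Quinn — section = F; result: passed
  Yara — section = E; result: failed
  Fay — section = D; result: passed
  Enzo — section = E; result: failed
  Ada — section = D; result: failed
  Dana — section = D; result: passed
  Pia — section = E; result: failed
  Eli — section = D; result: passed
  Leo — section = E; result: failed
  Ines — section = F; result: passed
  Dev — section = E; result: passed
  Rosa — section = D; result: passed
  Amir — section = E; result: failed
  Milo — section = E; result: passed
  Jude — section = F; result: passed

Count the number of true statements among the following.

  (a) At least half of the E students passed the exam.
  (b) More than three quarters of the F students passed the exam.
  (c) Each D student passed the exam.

1

(a) E: |A| = 8, |A ∩ B| = 3; needs |A ∩ B| ≥ |A ∖ B| — false.
(b) F: |A| = 9, |A ∩ B| = 7; needs |A ∩ B| / |A| > 3/4 — true.
(c) D: |A| = 9, |A ∩ B| = 8; needs A ⊆ B, i.e. every element of A is in B (|A ∖ B| = 0) — false.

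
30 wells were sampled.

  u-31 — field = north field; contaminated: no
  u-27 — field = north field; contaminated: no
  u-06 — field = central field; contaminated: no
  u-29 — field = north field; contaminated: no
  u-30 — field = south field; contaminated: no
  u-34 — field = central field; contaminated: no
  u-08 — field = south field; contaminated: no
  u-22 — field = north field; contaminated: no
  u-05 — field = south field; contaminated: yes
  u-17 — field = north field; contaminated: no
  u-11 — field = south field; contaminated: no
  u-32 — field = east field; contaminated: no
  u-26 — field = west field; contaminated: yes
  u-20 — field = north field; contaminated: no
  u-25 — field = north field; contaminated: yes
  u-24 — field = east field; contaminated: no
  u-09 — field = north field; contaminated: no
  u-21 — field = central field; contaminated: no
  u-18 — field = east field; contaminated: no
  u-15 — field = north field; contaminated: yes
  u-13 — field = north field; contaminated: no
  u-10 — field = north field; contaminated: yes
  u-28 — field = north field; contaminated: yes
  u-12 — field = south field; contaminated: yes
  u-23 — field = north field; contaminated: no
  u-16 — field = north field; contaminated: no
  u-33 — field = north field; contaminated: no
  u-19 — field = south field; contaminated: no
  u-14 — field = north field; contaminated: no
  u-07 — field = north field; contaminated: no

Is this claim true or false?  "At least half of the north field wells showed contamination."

False

The determiner here denotes the relation: |A ∩ B| ≥ |A ∖ B|.
|A| = 17, |A ∩ B| = 4, |A ∖ B| = 13.
4 < 13, so the statement is false.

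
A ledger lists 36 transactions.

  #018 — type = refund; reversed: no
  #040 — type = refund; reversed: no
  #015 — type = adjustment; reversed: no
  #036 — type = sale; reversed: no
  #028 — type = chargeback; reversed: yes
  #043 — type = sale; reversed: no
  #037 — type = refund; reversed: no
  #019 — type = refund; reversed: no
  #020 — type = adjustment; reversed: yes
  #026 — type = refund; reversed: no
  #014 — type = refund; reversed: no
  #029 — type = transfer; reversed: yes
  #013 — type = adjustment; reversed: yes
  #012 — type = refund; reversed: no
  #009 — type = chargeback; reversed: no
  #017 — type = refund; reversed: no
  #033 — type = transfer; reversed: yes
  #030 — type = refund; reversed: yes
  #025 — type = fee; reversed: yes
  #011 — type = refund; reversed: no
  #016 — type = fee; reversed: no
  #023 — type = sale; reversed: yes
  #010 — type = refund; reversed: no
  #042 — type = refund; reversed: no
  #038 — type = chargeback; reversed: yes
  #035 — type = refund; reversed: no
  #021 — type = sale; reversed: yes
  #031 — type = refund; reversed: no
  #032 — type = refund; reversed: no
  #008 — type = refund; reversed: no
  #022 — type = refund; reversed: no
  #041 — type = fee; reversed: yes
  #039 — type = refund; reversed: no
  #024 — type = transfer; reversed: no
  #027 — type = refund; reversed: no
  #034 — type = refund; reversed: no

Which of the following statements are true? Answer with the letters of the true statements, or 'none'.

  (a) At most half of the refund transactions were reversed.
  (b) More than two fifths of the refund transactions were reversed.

(a)

|A| = 20, |A ∩ B| = 1, |A ∖ B| = 19.
(a) |A ∩ B| ≤ |A ∖ B|: holds.
(b) |A ∩ B| / |A| > 2/5: fails.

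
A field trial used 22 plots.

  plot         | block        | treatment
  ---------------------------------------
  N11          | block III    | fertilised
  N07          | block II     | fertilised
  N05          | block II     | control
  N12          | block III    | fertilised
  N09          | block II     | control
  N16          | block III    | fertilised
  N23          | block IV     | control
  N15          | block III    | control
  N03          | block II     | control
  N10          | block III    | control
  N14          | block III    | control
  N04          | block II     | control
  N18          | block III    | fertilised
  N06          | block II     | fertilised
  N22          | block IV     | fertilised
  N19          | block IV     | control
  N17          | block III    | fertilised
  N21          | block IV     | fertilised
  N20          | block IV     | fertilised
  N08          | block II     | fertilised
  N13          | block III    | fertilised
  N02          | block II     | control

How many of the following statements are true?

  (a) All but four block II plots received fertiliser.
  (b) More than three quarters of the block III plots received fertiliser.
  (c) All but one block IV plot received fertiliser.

0

(a) block II: |A| = 8, |A ∩ B| = 3; needs |A ∖ B| = 4 — false.
(b) block III: |A| = 9, |A ∩ B| = 6; needs |A ∩ B| / |A| > 3/4 — false.
(c) block IV: |A| = 5, |A ∩ B| = 3; needs |A ∖ B| = 1 — false.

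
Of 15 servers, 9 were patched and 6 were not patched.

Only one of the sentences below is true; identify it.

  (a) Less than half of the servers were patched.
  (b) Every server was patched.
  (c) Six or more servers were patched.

(c)

|A| = 15, |A ∩ B| = 9, |A ∖ B| = 6.
(a) requires |A ∩ B| < |A ∖ B|: false.
(b) requires A ⊆ B, i.e. every element of A is in B (|A ∖ B| = 0): false.
(c) requires |A ∩ B| ≥ 6: true.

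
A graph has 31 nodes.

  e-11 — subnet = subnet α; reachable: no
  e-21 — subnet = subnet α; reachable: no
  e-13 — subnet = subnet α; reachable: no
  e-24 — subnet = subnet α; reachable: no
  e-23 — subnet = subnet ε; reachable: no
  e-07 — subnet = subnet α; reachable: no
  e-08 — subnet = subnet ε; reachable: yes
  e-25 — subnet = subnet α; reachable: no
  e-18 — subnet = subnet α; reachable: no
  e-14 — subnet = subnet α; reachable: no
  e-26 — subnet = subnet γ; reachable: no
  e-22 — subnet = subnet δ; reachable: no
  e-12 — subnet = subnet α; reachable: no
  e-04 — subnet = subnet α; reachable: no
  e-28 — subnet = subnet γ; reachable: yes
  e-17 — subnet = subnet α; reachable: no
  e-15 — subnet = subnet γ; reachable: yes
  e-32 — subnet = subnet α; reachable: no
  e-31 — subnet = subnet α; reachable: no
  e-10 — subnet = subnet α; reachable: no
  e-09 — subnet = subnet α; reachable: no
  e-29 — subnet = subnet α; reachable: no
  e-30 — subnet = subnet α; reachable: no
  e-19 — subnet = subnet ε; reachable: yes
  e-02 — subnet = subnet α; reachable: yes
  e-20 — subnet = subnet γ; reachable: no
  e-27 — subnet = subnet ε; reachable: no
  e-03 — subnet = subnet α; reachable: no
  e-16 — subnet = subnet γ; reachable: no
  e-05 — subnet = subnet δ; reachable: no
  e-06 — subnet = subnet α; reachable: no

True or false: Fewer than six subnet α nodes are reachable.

True

The determiner here denotes the relation: |A ∩ B| < 6.
|A| = 20, |A ∩ B| = 1, |A ∖ B| = 19.
|A ∩ B| = 1, so the statement is true.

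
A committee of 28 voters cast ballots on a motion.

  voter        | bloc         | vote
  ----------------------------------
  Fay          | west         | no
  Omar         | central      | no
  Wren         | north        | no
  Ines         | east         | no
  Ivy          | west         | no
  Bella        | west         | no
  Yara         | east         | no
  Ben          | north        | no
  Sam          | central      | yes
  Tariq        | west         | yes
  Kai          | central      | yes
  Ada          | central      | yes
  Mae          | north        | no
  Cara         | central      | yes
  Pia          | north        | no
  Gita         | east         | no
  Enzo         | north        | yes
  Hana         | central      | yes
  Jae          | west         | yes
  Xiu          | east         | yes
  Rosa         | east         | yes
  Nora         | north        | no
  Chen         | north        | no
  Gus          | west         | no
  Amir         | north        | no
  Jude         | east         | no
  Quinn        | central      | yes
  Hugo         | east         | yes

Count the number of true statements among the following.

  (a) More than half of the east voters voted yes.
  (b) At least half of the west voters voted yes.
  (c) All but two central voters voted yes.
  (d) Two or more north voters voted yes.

0

(a) east: |A| = 7, |A ∩ B| = 3; needs |A ∩ B| > |A ∖ B| — false.
(b) west: |A| = 6, |A ∩ B| = 2; needs |A ∩ B| ≥ |A ∖ B| — false.
(c) central: |A| = 7, |A ∩ B| = 6; needs |A ∖ B| = 2 — false.
(d) north: |A| = 8, |A ∩ B| = 1; needs |A ∩ B| ≥ 2 — false.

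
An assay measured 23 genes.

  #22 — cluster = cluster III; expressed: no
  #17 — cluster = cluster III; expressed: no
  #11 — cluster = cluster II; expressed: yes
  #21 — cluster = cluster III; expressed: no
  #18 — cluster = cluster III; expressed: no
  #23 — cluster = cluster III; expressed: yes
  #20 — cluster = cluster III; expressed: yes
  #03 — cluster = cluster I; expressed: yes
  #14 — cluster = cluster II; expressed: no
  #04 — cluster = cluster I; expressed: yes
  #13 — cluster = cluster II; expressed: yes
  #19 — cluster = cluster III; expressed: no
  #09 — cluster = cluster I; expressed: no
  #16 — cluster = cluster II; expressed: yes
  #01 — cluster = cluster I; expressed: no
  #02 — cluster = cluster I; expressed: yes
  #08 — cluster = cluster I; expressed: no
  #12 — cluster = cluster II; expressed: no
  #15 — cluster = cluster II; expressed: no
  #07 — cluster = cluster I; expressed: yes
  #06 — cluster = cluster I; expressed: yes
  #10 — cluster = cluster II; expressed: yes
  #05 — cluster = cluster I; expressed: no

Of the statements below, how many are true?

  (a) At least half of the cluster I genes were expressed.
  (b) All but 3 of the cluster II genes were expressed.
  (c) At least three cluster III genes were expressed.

2

(a) cluster I: |A| = 9, |A ∩ B| = 5; needs |A ∩ B| ≥ |A ∖ B| — true.
(b) cluster II: |A| = 7, |A ∩ B| = 4; needs |A ∖ B| = 3 — true.
(c) cluster III: |A| = 7, |A ∩ B| = 2; needs |A ∩ B| ≥ 3 — false.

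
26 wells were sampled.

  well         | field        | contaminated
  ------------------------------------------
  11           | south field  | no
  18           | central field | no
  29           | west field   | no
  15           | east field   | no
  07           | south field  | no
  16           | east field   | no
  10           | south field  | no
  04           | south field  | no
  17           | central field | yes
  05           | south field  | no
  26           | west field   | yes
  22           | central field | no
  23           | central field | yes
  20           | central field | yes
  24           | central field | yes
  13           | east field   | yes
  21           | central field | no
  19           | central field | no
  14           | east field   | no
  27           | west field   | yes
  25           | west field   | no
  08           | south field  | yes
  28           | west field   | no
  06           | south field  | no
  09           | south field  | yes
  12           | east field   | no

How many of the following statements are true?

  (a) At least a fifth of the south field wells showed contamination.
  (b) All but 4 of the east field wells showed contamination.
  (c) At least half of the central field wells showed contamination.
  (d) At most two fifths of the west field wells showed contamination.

4

(a) south field: |A| = 8, |A ∩ B| = 2; needs |A ∩ B| / |A| ≥ 1/5 — true.
(b) east field: |A| = 5, |A ∩ B| = 1; needs |A ∖ B| = 4 — true.
(c) central field: |A| = 8, |A ∩ B| = 4; needs |A ∩ B| ≥ |A ∖ B| — true.
(d) west field: |A| = 5, |A ∩ B| = 2; needs |A ∩ B| / |A| ≤ 2/5 — true.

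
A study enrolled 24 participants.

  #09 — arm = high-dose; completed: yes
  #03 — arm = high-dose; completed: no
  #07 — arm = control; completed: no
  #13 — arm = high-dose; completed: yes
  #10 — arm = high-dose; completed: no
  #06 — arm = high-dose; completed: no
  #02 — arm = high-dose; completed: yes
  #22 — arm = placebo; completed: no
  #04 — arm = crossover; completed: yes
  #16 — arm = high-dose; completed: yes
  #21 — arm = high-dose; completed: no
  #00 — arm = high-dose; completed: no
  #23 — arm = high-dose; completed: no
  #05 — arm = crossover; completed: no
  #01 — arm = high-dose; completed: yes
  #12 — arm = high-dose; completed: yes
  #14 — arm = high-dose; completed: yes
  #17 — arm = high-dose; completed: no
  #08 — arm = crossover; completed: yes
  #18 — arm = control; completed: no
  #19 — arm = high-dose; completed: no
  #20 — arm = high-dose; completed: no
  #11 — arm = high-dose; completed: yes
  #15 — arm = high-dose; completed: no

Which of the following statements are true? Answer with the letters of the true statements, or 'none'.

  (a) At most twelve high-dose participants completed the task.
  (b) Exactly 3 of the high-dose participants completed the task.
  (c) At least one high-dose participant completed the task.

|A| = 18, |A ∩ B| = 8, |A ∖ B| = 10.
(a) |A ∩ B| ≤ 12: holds.
(b) |A ∩ B| = 3: fails.
(c) A ∩ B ≠ ∅ (|A ∩ B| ≥ 1): holds.

(a), (c)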